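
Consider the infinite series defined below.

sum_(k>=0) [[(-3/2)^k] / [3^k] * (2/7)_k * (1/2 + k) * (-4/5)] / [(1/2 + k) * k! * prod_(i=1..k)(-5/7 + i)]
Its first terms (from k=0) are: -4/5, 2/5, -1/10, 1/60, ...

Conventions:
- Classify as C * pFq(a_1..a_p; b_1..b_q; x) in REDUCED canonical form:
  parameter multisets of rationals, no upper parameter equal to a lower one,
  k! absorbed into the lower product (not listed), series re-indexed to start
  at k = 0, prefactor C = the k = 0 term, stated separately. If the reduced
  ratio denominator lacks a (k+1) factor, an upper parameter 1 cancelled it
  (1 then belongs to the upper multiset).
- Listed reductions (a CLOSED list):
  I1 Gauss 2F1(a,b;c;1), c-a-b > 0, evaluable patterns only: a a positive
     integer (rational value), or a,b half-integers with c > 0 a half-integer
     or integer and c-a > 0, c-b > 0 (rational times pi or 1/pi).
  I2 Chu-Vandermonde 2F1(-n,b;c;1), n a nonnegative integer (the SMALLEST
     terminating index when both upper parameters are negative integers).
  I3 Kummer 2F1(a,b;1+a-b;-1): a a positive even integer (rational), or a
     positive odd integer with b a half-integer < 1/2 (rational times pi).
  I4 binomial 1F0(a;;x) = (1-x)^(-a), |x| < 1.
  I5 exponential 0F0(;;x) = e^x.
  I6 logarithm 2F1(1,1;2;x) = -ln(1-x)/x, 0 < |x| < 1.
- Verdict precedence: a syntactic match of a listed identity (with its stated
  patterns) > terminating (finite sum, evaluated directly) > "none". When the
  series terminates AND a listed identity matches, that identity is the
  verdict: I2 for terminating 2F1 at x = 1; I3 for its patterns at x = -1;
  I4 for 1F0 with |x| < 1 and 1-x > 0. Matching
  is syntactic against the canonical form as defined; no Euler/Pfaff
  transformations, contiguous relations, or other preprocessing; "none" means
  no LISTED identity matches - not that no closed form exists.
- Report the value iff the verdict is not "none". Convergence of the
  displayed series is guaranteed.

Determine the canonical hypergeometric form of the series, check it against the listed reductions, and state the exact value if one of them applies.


Canonical form: C = -4/5 times 0F0 with upper {-}, lower {-}, x = -1/2. Verdict (x = -1/2): exponential (I5) applies (the 0F0 exponential series at x = -1/2). Sum: (-4/5) * e^(-1/2).

Structural cue: with t_0 = -4/5, the factor k + 1/2 cancels (top and bottom), leaving C = -4/5, x = -1/2.
Step ratio: r(k) = (-1/2) * 1 / [(k+1)] - poly over poly, x = (-1/2) from leading terms; C = -4/5 at k = 0.


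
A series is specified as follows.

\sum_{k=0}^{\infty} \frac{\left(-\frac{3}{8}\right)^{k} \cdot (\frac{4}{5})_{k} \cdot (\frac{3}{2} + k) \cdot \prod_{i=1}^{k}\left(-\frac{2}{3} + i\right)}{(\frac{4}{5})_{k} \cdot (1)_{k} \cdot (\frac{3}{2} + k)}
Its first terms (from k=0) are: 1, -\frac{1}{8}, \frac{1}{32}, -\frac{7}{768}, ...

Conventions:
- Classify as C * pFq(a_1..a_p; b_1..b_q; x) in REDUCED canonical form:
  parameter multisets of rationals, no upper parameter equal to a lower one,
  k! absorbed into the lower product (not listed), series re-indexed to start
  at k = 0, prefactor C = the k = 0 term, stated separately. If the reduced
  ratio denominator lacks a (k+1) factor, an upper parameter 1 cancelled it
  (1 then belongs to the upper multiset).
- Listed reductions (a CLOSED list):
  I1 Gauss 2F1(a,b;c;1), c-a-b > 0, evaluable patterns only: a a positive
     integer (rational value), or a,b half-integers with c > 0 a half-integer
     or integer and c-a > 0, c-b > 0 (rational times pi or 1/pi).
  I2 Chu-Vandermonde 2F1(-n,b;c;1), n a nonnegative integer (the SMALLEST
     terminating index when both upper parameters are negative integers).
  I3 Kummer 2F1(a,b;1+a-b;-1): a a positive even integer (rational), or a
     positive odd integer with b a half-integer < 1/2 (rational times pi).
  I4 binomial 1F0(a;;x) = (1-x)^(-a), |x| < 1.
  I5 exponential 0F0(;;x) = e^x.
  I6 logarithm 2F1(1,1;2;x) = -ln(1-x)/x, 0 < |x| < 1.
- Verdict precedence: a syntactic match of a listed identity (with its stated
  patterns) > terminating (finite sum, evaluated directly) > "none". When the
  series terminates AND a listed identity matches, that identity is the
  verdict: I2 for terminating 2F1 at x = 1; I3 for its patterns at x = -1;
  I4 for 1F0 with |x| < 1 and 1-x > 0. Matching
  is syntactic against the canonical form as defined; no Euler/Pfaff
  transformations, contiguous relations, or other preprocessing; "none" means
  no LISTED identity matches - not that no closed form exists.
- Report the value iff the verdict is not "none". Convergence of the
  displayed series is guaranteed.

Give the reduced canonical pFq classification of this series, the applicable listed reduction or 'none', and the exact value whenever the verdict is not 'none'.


This is 1 * 1F0(\frac{1}{3}; -; -\frac{3}{8}) in reduced canonical form. Verdict: binomial (I4) applies (the 1F0 binomial series: exponent -1/3, x = -\frac{3}{8}). Its exact value is \left(\frac{11}{8}\right)^{-\frac{1}{3}}.

Structural cue: t_0 = 1 here, and the running product (C = 1) telescopes to a rising factorial.
Adjacent-term ratio: r(k) = -\frac{3}{8} * (k+\frac{1}{3}) / [(k+1)] - rational; roots negated = parameters, x = -\frac{3}{8}, C = 1.


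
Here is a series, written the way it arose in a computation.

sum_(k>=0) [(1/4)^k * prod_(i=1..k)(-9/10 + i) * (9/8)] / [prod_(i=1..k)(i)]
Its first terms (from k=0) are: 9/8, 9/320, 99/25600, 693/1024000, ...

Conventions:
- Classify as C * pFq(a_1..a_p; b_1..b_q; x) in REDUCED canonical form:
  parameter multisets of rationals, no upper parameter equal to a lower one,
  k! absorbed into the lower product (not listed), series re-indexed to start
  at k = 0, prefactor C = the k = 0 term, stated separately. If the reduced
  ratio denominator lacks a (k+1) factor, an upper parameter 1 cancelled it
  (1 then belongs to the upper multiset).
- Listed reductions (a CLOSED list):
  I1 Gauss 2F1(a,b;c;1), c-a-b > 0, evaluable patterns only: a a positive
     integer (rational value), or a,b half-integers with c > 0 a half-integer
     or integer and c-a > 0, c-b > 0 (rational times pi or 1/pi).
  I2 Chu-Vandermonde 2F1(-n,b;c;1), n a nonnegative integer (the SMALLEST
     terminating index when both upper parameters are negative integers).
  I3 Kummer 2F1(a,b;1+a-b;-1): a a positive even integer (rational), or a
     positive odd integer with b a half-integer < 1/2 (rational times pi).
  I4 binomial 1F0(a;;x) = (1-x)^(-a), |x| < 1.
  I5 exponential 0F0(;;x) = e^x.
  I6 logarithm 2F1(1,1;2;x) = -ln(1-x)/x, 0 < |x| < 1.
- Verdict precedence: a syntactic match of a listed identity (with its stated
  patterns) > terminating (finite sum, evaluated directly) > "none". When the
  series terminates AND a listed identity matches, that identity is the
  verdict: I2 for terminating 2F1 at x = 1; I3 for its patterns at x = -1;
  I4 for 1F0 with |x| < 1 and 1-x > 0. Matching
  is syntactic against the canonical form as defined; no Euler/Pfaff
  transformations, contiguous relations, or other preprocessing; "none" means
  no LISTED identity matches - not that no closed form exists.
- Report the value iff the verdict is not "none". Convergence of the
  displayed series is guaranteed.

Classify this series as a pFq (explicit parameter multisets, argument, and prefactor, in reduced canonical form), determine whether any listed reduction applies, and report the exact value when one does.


With C = 9/8: the canonical form is 1F0(1/10; -; 1/4). Verdict: binomial (I4) applies (the 1F0 binomial series: exponent -1/10, x = 1/4). Sum: (9/8) * (3/4)^(-1/10).

The tell: t_0 being 9/8, the product of the first k integers (prefactor 9/8) is k!.
Term ratio: r(k) = (1/4) * (k+1/10) / [(k+1)] - rational; roots negated = parameters, x = (1/4), C = 9/8.


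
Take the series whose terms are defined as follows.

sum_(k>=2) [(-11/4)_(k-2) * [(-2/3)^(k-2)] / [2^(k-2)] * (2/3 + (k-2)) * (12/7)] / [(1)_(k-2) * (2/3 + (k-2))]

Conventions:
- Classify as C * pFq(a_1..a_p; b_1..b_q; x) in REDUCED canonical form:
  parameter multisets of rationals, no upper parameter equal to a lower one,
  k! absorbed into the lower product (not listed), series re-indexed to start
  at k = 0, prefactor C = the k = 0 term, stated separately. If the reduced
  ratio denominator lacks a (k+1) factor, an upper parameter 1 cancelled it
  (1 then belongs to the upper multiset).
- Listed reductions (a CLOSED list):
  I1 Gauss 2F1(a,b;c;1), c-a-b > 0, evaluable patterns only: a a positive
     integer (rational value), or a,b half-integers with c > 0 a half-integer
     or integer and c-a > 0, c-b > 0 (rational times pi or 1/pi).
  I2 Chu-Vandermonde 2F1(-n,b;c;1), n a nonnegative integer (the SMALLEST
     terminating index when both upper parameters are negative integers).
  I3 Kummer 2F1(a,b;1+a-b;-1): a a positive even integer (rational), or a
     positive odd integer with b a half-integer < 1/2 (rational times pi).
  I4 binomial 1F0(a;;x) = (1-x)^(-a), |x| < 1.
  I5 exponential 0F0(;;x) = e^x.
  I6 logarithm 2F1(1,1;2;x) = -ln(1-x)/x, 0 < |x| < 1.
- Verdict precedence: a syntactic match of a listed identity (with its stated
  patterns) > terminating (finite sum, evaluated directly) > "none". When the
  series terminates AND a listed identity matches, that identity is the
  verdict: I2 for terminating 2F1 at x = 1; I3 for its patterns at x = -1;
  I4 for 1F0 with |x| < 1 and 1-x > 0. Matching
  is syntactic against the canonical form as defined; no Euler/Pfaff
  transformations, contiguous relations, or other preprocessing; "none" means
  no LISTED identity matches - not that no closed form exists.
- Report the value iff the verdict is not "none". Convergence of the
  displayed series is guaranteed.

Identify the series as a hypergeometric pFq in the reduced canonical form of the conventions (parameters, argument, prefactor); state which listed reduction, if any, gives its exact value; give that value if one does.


The tell: t_0 = 12/7 here, and the factor k + 2/3 cancels (top and bottom), leaving C = 12/7, x = -1/3.
Ratio: r(k) = (-1/3) * (k-11/4) / [(k+1)] - poly over poly, x = (-1/3) from leading terms; C = 12/7 at k = 0.

x = -1/3 here; the reduced form reads 1F0, upper {-11/4}, lower {-}, C = 12/7. Verdict: binomial (I4) matches (the 1F0 binomial series: exponent 11/4, x = -1/3). Exact value: (12/7) * (4/3)^(11/4).


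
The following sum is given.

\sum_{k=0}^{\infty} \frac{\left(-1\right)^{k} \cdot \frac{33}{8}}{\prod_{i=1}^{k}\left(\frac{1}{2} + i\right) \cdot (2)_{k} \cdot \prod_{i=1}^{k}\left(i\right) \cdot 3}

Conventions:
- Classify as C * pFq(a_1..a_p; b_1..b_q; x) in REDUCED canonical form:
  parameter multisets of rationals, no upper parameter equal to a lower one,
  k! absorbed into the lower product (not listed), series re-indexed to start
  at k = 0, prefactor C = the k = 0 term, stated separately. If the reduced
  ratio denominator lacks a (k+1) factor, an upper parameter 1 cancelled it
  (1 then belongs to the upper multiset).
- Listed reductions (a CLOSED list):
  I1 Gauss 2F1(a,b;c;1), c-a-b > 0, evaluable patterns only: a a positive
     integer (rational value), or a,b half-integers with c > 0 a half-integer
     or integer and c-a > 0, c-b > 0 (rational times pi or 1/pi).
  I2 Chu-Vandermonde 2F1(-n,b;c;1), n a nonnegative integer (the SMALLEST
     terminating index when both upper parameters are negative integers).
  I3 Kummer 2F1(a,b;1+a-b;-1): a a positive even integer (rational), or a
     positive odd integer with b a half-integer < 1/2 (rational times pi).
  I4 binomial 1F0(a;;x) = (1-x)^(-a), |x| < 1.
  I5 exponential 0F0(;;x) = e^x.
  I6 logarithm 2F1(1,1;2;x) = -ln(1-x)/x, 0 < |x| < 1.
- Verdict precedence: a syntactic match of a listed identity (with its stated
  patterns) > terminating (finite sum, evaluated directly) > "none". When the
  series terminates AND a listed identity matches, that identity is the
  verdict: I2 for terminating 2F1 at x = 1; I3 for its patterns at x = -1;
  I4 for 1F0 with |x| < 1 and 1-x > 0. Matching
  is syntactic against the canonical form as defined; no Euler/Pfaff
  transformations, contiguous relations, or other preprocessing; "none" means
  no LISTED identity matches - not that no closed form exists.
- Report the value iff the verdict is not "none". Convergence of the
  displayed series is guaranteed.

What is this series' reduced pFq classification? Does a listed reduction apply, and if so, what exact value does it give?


x = -1 here; the reduced form reads 0F2, upper {-}, lower {\frac{3}{2}, 2}, C = \frac{11}{8}. Verdict: none here - no I1-I6 shape fits x = -1 with lower {\frac{3}{2}, 2}.

Key observation: t_0 = \frac{11}{8} here, and the product of the first k integers (C = 11/8, x = -1) is k!.
Consecutive-term ratio: r(k) = -1 * 1 / [(k+\frac{3}{2}) (k+2) (k+1)] - rational in k, leading ratio -1; with t_0 = \frac{11}{8}, classification follows.


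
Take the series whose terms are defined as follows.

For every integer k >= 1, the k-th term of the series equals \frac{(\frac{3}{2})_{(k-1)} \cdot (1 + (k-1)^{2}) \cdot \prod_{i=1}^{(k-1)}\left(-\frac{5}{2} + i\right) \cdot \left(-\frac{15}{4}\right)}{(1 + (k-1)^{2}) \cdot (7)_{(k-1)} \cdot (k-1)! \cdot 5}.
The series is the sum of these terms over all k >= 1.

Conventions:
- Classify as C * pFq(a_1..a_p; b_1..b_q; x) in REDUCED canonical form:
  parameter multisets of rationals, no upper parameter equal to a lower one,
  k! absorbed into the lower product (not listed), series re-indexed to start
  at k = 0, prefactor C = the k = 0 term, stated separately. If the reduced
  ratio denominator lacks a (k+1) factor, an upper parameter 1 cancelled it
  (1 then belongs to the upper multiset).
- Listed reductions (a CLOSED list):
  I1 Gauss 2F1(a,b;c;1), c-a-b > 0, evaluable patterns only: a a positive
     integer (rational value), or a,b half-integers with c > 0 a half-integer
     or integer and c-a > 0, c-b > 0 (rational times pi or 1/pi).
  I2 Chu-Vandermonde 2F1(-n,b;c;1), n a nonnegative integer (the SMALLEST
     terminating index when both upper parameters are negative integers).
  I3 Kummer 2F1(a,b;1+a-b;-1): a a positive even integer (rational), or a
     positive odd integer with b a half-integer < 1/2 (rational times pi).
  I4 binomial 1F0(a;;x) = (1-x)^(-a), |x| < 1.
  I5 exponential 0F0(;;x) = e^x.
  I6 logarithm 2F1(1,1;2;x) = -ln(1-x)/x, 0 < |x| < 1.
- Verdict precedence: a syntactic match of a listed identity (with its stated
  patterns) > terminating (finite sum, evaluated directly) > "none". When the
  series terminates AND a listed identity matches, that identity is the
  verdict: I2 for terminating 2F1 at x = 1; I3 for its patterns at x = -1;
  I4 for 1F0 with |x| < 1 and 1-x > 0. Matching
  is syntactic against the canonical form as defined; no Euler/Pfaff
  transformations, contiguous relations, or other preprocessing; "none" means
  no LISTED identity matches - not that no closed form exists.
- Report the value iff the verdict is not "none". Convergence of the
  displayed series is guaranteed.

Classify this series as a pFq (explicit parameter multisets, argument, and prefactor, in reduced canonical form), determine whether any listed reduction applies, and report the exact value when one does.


Key step: x = 1 and the constant factors (C = -3/4) combine into one prefactor.
Ratio: r(k) = 1 * (k-\frac{3}{2}) (k+\frac{3}{2}) / [(k+7) (k+1)] - rational in k. x = 1; t_0 = -\frac{3}{4}; negate the roots.

x = 1 here; the reduced form reads 2F1, upper {-\frac{3}{2}, \frac{3}{2}}, lower {7}, C = -\frac{3}{4}. Verdict: Gauss's theorem I1 (half-integer case) fires (x = 1; upper {-\frac{3}{2}, \frac{3}{2}} half-integers, c = 7 in the evaluable pattern). Value: \left(-\frac{524288}{315315}\right) / \pi.


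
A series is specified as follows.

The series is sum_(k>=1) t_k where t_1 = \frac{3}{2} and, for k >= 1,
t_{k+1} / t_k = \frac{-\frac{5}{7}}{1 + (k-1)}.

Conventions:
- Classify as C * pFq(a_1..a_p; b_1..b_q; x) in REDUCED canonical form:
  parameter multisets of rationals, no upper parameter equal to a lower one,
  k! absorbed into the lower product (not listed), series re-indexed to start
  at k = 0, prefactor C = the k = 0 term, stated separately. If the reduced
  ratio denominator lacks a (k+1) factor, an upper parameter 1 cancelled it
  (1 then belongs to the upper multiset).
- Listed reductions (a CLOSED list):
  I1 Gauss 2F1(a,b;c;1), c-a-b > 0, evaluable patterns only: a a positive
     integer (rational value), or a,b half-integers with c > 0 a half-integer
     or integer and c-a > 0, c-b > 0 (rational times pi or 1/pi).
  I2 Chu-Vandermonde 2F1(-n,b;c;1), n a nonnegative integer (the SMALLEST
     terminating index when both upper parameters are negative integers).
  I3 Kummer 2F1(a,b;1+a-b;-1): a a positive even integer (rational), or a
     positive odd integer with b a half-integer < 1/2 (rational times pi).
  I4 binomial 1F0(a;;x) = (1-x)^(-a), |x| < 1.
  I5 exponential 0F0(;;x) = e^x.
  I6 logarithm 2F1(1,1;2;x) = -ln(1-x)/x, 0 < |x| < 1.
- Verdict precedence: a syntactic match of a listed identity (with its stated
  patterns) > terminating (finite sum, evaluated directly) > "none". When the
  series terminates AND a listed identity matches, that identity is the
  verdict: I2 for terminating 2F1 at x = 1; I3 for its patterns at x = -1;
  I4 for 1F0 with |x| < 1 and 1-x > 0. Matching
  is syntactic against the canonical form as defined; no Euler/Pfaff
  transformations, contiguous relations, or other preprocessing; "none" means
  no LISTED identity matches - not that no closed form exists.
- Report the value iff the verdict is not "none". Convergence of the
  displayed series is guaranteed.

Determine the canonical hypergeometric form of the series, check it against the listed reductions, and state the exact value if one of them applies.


Classification (C = \frac{3}{2}): 0F0 with upper {-}, lower {-}, argument x = -\frac{5}{7}. Verdict at x = -\frac{5}{7}: the I5 exponential reduction matches (the 0F0 exponential series at x = -\frac{5}{7}). Value: \frac{3}{2} \cdot e^{-\frac{5}{7}}.

Key step: from the first term \frac{3}{2}: the expanded ratio factors over Q; prefactor 3/2, roots give parameters.
Consecutive-term ratio: r(k) = -\frac{5}{7} * 1 / [(k+1)] - poly over poly, x = -\frac{5}{7} from leading terms; C = \frac{3}{2} at k = 0.


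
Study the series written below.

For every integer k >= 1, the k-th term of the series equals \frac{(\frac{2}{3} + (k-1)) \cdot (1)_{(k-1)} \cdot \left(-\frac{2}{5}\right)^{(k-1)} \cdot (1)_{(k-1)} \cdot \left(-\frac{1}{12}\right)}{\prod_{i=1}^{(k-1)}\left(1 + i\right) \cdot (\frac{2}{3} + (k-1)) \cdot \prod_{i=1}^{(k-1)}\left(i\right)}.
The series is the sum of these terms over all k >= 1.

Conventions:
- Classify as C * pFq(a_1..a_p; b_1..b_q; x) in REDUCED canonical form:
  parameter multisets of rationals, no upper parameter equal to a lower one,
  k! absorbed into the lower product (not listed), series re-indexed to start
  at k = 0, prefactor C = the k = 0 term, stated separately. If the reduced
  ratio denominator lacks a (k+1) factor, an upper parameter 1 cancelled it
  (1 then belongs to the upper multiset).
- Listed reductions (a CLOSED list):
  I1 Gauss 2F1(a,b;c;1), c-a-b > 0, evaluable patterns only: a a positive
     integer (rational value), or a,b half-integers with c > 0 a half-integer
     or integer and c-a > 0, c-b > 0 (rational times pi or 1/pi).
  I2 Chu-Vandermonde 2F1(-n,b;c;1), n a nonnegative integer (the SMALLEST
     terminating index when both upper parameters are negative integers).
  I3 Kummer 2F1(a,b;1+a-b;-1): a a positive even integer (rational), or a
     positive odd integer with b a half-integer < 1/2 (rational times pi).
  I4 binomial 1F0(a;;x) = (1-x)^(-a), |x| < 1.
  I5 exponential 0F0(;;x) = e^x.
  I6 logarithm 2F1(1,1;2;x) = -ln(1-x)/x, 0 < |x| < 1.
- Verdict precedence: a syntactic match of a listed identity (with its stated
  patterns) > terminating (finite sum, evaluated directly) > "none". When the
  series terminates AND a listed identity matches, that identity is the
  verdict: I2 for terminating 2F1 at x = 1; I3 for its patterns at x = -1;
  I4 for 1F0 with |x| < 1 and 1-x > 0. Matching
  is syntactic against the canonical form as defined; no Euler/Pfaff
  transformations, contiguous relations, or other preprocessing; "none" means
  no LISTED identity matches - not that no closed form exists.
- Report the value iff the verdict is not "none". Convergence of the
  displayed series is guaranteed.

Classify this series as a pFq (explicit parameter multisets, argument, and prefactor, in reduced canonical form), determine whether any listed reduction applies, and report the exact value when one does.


Prefactor -\frac{1}{12}, argument -\frac{2}{5}: 2F1 with upper {1, 1} over lower {2}. Verdict: logarithm (I6) matches (the logarithm: parameters (1,1;2), x = -\frac{2}{5}). Its exact value is \left(-\frac{5}{24}\right) \cdot \ln\left(\frac{7}{5}\right).

Structural cue: t_0 being -\frac{1}{12}, k + 2/3 divides numerator and denominator alike; prefactor -1/12 after cancelling.
Consecutive-term ratio: r(k) = -\frac{2}{5} * (k+1) (k+1) / [(k+2) (k+1)] - rational in k. x = -\frac{2}{5}; t_0 = -\frac{1}{12}; negate the roots.


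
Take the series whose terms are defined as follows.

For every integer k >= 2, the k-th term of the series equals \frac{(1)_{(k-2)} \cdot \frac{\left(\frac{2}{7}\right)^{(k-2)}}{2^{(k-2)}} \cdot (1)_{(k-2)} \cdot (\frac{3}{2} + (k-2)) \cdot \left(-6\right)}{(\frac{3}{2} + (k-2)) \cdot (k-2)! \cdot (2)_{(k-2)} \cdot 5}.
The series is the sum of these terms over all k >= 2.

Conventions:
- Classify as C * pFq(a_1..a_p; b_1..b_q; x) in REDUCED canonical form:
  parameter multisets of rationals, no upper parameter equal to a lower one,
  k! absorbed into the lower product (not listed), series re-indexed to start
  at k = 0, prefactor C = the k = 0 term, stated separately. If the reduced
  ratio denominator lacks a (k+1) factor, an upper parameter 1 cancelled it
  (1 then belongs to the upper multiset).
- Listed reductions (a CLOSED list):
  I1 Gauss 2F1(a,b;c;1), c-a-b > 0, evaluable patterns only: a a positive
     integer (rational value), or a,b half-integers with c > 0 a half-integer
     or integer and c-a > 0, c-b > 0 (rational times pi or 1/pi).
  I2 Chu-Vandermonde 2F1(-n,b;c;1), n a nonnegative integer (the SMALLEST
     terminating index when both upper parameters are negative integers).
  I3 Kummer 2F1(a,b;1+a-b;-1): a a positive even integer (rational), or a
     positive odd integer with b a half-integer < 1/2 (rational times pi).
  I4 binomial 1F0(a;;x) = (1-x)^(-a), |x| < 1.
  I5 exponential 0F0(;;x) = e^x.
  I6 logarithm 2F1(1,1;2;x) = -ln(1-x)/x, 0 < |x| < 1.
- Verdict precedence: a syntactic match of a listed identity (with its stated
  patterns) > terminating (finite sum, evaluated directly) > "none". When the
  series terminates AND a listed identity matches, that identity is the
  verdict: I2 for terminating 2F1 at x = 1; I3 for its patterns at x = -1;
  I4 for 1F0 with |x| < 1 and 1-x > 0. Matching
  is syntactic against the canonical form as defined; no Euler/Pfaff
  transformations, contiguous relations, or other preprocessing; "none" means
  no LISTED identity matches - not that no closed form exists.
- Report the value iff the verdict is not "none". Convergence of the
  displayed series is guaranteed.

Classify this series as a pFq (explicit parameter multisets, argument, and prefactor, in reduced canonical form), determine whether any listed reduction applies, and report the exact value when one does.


The series (x = \frac{1}{7}) is 2F1: upper {1, 1}, lower {2}, prefactor -\frac{6}{5}. Verdict: the I6 logarithm reduction fires (the logarithm: parameters (1,1;2), x = \frac{1}{7}). Sum: \frac{42}{5} \cdot \ln\left(\frac{6}{7}\right).

The tell: x = \frac{1}{7} and the constant factors (C = -6/5, x = 1/7) combine into one prefactor.
Step ratio: r(k) = \frac{1}{7} * (k+1) (k+1) / [(k+2) (k+1)] - rational in k. x = \frac{1}{7}; t_0 = -\frac{6}{5}; negate the roots.


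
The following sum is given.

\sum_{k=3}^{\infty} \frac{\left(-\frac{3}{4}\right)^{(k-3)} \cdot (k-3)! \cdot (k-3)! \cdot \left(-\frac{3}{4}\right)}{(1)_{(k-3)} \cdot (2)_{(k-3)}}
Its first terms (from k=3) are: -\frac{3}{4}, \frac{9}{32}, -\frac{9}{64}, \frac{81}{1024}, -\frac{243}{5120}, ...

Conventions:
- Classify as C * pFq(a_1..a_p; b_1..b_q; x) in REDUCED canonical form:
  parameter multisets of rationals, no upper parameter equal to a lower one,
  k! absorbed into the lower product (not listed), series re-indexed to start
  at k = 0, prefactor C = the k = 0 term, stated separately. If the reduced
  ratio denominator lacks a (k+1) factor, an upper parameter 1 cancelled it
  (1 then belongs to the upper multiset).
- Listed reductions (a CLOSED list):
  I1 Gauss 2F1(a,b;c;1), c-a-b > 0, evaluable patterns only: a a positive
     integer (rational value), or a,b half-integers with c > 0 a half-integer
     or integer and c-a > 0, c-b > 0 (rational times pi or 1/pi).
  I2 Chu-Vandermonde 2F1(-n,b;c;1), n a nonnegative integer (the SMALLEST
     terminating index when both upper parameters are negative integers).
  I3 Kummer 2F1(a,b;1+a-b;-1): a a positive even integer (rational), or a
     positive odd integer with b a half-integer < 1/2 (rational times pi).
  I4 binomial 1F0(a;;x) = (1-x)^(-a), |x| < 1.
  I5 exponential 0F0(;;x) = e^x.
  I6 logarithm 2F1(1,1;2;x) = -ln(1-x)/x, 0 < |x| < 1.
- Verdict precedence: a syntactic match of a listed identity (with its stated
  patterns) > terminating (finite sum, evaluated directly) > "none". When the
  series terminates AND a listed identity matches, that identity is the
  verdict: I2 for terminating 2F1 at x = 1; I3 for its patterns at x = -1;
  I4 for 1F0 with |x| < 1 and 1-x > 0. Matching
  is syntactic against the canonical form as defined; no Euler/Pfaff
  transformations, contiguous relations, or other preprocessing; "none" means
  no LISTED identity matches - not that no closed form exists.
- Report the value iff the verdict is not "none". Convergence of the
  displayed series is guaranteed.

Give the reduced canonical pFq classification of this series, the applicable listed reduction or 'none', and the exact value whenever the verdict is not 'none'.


Reduced: x = -\frac{3}{4}, 2F1, upper = {1, 1}, lower = {2}, C = -\frac{3}{4}. Verdict at x = -\frac{3}{4}: the I6 logarithm reduction matches (the logarithm: parameters (1,1;2), x = -\frac{3}{4}). Value: \left(-1\right) \cdot \ln\left(\frac{7}{4}\right).

Structural cue: from the first term -\frac{3}{4}: (1)_k (C = -3/4, x = -3/4) is k! itself.
Consecutive-term ratio: r(k) = -\frac{3}{4} * (k+1) (k+1) / [(k+2) (k+1)] - rational in k, leading ratio -\frac{3}{4}; with t_0 = -\frac{3}{4}, classification follows.


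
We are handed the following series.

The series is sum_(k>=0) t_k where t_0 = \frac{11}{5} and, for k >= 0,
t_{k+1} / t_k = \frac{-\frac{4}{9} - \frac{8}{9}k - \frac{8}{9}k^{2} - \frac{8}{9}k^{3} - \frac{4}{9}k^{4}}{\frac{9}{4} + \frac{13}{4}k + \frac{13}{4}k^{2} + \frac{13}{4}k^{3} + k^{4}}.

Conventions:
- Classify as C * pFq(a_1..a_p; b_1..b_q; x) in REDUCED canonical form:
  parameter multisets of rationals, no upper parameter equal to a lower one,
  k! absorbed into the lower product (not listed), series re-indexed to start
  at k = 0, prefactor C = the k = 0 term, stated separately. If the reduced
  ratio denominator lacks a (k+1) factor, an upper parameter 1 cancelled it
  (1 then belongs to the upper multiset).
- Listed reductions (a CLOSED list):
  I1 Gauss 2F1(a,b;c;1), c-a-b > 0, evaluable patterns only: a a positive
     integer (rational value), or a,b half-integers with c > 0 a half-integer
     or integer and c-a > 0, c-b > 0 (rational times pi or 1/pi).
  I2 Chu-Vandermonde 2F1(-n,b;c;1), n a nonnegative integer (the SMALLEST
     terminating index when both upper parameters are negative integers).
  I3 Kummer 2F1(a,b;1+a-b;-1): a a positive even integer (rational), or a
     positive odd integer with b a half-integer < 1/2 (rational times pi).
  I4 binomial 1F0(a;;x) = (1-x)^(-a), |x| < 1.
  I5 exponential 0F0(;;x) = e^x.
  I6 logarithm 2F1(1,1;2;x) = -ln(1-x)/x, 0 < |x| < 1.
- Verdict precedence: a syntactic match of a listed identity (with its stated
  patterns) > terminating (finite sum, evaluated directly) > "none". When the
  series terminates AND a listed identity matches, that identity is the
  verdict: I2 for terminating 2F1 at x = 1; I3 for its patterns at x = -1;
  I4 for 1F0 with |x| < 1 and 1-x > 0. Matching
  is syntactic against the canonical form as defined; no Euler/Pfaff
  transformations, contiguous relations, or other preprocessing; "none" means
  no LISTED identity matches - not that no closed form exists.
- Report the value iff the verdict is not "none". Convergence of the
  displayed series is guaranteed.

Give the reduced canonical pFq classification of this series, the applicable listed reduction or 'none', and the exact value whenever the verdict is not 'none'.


With C = \frac{11}{5}: the canonical form is 2F1(1, 1; \frac{9}{4}; -\frac{4}{9}). Verdict: none. No listed pattern accepts 2F1(1, 1; \frac{9}{4}; -\frac{4}{9}).

Key step: x = -\frac{4}{9} and the ratio is unreduced: k^2 + 1 divides both sides (prefactor 11/5).
Consecutive-term ratio: r(k) = -\frac{4}{9} * (k+1) (k+1) / [(k+\frac{9}{4}) (k+1)] - rational in k. x = -\frac{4}{9}; t_0 = \frac{11}{5}; negate the roots.


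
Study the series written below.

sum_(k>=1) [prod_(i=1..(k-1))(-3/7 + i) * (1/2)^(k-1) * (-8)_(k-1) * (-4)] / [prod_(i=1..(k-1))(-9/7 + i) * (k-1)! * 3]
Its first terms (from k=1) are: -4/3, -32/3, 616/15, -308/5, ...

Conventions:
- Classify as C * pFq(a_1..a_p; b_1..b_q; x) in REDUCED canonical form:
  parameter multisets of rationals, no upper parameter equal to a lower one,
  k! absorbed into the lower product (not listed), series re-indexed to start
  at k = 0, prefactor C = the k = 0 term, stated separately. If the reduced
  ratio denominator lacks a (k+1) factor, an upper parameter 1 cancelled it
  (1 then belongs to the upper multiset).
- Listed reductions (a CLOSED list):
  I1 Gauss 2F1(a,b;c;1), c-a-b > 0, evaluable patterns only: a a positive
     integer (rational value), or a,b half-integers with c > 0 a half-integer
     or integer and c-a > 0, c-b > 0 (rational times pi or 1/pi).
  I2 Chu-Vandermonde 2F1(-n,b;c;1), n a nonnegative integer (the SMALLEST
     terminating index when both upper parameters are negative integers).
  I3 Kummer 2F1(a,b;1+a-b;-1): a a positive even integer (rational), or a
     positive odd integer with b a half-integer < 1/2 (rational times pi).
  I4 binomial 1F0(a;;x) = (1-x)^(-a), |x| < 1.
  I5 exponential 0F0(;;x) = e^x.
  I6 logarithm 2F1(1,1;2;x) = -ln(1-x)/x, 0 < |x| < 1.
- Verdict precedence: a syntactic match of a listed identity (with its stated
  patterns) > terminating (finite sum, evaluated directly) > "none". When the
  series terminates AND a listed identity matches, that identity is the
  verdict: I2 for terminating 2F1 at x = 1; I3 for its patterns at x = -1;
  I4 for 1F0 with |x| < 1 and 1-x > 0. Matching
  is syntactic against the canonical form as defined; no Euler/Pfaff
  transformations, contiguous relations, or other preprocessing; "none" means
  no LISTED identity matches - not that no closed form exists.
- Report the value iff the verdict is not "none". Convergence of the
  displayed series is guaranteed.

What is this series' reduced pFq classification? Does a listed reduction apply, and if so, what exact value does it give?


x = 1/2 here; the reduced form reads 2F1, upper {-8, 4/7}, lower {-2/7}, C = -4/3. Verdict: terminating - upper parameter -8 makes this a finite sum (last index 8), evaluated exactly. Its exact value is -1592287/2786160.

First insight: t_0 = -4/3 here, and the running product (C = -4/3) telescopes to a rising factorial.
Term ratio: r(k) = (1/2) * (k-8) (k+4/7) / [(k-2/7) (k+1)] - rational; roots negated = parameters, x = (1/2), C = -4/3.


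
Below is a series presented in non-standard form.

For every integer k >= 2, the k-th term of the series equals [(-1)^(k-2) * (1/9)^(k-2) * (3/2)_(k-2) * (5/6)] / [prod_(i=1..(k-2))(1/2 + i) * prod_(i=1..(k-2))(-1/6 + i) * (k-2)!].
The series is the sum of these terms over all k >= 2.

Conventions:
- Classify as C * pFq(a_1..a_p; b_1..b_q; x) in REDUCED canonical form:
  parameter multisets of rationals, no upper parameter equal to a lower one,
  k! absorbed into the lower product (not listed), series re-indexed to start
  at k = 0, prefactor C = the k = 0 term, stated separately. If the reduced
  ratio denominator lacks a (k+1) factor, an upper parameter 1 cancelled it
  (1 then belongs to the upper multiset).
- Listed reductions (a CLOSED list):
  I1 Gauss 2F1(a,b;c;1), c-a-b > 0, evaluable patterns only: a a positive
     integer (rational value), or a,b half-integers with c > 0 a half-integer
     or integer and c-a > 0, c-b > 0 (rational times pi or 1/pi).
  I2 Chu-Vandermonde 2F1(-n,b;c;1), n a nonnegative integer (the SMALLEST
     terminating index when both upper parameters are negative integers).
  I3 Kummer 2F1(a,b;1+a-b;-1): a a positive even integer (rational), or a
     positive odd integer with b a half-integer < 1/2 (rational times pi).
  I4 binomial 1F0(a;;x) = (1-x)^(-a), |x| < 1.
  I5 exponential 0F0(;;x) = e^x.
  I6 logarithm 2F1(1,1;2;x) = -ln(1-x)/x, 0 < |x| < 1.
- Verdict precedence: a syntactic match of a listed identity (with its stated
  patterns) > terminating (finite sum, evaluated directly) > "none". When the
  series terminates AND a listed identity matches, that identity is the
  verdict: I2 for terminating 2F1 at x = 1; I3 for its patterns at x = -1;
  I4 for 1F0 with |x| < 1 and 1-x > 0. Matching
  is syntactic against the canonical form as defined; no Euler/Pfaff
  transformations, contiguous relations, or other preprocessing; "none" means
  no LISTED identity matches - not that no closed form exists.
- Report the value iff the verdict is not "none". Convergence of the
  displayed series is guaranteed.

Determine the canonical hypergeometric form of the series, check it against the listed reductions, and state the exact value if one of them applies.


The tell: t_0 being 5/6, the lower running product (prefactor 5/6) is a rising factorial.
Adjacent-term ratio: r(k) = (-1/9) * 1 / [(k+5/6) (k+1)] - rational; roots negated = parameters, x = (-1/9), C = 5/6.

Reduced: x = -1/9, 0F1, upper = {-}, lower = {5/6}, C = 5/6. Verdict: none here - no I1-I6 shape fits x = -1/9 with lower {5/6}.


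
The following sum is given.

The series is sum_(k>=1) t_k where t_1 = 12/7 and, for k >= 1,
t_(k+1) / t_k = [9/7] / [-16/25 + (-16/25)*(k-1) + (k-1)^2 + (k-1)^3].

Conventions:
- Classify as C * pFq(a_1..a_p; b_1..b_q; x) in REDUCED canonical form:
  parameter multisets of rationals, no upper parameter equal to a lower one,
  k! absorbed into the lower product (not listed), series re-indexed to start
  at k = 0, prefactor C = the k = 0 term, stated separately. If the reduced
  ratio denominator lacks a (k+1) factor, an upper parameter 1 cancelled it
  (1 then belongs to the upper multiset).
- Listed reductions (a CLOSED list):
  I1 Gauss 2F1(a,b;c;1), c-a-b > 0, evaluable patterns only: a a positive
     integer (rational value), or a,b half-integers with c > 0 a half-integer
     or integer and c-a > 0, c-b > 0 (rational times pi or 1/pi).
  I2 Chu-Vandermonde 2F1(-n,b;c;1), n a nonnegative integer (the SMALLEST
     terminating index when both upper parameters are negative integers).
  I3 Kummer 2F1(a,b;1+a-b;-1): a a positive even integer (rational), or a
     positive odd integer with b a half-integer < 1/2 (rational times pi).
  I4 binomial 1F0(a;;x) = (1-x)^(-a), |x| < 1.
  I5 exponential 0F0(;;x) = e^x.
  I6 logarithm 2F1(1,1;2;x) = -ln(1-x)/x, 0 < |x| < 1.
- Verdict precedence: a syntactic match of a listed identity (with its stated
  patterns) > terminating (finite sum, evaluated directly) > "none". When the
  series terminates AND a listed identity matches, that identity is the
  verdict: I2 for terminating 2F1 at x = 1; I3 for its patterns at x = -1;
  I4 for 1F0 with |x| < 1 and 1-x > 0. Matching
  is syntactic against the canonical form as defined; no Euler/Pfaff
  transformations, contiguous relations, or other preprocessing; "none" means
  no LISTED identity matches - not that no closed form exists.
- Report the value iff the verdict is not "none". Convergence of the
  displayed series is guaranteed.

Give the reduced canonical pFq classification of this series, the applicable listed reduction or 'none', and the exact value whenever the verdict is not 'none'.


This is 12/7 * 0F2(-; -4/5, 4/5; 9/7) in reduced canonical form. Verdict: none (x = 9/7): each listed identity misses the multisets {-} ; {-4/5, 4/5}.

Structural cue: from the first term 12/7: the expanded ratio factors over Q; prefactor 12/7, roots give parameters.
Step ratio: r(k) = (9/7) * 1 / [(k-4/5) (k+4/5) (k+1)] - rational in k, leading ratio (9/7); with t_0 = 12/7, classification follows.


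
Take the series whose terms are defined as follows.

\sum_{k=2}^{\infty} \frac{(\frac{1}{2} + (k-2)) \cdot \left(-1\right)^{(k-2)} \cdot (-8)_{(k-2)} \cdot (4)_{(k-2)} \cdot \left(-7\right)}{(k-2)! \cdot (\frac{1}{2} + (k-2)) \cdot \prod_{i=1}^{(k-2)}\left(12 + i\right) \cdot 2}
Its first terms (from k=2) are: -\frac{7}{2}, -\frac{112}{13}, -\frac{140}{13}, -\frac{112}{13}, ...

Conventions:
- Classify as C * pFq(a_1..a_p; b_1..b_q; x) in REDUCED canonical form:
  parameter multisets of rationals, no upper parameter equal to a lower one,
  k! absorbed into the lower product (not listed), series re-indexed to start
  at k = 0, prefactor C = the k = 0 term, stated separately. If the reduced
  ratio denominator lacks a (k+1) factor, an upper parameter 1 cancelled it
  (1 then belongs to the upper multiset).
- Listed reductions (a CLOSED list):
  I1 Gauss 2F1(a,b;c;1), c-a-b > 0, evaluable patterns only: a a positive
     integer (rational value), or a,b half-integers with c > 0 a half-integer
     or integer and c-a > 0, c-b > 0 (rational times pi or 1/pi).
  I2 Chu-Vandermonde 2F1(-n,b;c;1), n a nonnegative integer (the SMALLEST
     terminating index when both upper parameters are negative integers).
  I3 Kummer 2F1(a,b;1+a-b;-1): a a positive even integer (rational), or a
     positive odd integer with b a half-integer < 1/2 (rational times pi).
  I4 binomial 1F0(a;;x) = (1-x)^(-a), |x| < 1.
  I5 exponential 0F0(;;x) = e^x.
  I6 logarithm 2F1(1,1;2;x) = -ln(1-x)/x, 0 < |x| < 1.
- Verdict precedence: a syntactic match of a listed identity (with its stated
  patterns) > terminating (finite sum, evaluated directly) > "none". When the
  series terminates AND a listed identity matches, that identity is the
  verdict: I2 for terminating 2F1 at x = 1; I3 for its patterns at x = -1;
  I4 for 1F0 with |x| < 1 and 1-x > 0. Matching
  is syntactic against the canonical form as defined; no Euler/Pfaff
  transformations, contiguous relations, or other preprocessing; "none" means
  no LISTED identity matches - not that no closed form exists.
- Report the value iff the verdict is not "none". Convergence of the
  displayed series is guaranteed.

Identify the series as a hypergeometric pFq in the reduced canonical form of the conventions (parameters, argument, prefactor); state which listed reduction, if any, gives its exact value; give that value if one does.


Prefactor -\frac{7}{2}, argument -1: 2F1 with upper {-8, 4} over lower {13}. Verdict: Kummer (I3) applies (x = -1; c = 13 equals 1+a-b for upper {-8, 4}: listed pattern). Sum: -\frac{77}{2}.

First insight: t_0 being -\frac{7}{2}, the lower running product (C = -7/2) is a rising factorial.
Consecutive-term ratio: r(k) = -1 * (k-8) (k+4) / [(k+13) (k+1)] - rational in k. x = -1; t_0 = -\frac{7}{2}; negate the roots.


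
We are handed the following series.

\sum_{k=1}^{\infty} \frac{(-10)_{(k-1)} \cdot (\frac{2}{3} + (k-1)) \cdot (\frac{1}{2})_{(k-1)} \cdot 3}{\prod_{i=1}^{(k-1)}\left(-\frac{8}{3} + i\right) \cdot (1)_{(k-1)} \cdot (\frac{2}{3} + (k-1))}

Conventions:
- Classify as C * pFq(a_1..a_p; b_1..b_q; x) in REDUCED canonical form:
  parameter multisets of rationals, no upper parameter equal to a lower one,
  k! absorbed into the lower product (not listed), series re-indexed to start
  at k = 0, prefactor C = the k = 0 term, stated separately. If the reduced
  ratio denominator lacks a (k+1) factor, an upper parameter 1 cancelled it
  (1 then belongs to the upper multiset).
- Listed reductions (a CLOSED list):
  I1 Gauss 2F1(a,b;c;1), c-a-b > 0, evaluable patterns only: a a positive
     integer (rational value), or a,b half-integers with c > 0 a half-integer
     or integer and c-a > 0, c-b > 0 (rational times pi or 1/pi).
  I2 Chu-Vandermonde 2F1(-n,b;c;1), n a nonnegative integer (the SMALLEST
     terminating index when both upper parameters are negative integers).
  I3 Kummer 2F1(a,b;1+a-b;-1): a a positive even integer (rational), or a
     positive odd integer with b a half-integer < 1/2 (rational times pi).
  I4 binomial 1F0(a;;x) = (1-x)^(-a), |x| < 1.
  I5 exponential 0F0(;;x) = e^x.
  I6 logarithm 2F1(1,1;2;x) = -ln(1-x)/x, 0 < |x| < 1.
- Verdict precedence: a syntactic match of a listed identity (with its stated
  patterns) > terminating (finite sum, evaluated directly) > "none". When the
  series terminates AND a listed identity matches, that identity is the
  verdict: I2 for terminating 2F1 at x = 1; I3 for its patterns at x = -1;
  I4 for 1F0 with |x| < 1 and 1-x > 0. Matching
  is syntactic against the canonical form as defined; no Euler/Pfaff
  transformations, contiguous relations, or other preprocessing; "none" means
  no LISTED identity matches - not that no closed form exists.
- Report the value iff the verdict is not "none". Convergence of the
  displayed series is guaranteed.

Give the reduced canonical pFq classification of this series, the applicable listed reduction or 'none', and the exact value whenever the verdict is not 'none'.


At argument 1: a 2F1 with upper {-10, \frac{1}{2}}, lower {-\frac{5}{3}}, scaled by C = 3. Verdict: Vandermonde's identity (I2) fires (terminating 2F1 at x = 1 with n = 10, b = 1/2, c = -\frac{5}{3}). Sum: -\frac{9762879}{9961472}.

Key observation: with t_0 = 3, the lower running product (C = 3) is a rising factorial.
Ratio: r(k) = 1 * (k-10) (k+\frac{1}{2}) / [(k-\frac{5}{3}) (k+1)] ; factor over Q: parameters, x = 1, and C = 3.
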